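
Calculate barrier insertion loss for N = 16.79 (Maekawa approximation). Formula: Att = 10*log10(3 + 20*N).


3 + 20*N = 3 + 20*16.79 = 338.8
Att = 10*log10(338.8) = 25.299 dB


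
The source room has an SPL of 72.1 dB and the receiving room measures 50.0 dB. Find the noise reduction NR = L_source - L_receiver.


NR = L_source - L_receiver (difference between source and receiving room levels)
NR = 72.1 - 50.0 = 22.1 dB


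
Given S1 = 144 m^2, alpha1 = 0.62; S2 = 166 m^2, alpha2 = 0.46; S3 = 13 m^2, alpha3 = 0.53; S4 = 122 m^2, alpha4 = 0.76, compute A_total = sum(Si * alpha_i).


144 * 0.62 = 89.28
166 * 0.46 = 76.36
13 * 0.53 = 6.89
122 * 0.76 = 92.72
A_total = 89.28 + 76.36 + 6.89 + 92.72 = 265.25 m^2


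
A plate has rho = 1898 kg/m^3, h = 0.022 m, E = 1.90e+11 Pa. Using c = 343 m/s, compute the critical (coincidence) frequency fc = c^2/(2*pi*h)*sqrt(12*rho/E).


12*rho/E = 12*1898/1.90e+11 = 1.19874e-07
sqrt(12*rho/E) = sqrt(1.19874e-07) = 0.000346228
c^2/(2*pi*h) = 343^2/(2*pi*0.022) = 851110
fc = 851110 * 0.000346228 = 294.68 Hz


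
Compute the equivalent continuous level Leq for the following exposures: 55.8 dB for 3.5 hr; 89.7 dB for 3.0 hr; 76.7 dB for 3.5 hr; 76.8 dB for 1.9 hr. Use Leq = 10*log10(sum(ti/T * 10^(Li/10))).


T_total = 3.5 + 3.0 + 3.5 + 1.9 = 11.9 hr
(3.5/11.9) * 10^(55.8/10) = 111820
(3.0/11.9) * 10^(89.7/10) = 2.35274e+08
(3.5/11.9) * 10^(76.7/10) = 1.37569e+07
(1.9/11.9) * 10^(76.8/10) = 7.64199e+06
Sum = 111820 + 2.35274e+08 + 1.37569e+07 + 7.64199e+06 = 2.56785e+08
Leq = 10*log10(2.56785e+08) = 84.096 dB


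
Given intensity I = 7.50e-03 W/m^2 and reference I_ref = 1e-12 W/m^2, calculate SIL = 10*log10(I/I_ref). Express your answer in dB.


I / I_ref = 7.50e-03 / 1e-12 = 7.5e+09
SIL = 10 * log10(7.5e+09) = 98.751 dB


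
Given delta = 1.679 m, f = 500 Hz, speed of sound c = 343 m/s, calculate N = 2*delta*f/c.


N = 2*delta*f/c = 2*delta/lambda, where lambda = c/f
lambda = 343 / 500 = 0.686 m
N = 2 * 1.679 / 0.686 = 4.895


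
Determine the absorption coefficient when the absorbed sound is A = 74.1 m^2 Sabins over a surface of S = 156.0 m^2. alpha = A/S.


Absorption coefficient = absorbed power / incident power
alpha = A / S = 74.1 / 156.0 = 0.475


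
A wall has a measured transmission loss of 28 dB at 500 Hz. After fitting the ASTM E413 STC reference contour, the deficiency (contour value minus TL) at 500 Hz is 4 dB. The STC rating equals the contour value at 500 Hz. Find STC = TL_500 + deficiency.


By ASTM E413, STC = value of the fitted reference contour at 500 Hz.
Contour value at 500 Hz = TL_500 + deficiency = 28 + 4 = 32
STC = 32


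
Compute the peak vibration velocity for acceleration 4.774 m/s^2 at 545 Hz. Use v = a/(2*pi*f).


omega = 2*pi*f = 2*pi*545 = 3424.34 rad/s
v = a / omega = 4.774 / 3424.34 = 0.0013941 m/s


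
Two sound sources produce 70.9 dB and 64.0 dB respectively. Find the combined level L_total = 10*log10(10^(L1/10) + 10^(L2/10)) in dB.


10^(70.9/10) = 1.23027e+07
10^(64.0/10) = 2.51189e+06
Sum = 1.23027e+07 + 2.51189e+06 = 1.48146e+07
L_total = 10*log10(1.48146e+07) = 71.707 dB


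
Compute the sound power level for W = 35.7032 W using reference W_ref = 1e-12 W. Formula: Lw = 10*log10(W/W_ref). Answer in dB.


W / W_ref = 35.7032 / 1e-12 = 3.57032e+13
Lw = 10 * log10(3.57032e+13) = 135.53 dB


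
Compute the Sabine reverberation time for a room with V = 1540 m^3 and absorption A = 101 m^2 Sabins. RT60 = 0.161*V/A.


RT60 = 0.161 * 1540 / 101 = 2.4549 s


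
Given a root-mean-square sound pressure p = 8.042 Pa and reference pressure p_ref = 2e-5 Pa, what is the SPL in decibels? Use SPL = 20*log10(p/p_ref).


p / p_ref = 8.042 / 2e-5 = 402100
SPL = 20 * log10(402100) = 112.09 dB


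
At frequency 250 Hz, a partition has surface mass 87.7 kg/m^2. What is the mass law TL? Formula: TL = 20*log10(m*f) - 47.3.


m * f = 87.7 * 250 = 21925
20*log10(21925) = 86.8188 dB
TL = 86.8188 - 47.3 = 39.519 dB


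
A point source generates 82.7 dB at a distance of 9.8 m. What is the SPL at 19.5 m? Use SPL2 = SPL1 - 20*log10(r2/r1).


r2/r1 = 19.5/9.8 = 1.9898
Correction = 20*log10(1.9898) = 5.97619 dB
SPL2 = 82.7 - 5.97619 = 76.724 dB


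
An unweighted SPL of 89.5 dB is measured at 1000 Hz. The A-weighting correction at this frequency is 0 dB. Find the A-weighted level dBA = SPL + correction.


A-weighting table: 1000 Hz -> 0 dB correction
SPL_A = SPL + correction = 89.5 + (0) = 89.5 dBA


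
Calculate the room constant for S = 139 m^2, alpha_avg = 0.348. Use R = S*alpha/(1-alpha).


R = 139 * 0.348 / (1 - 0.348) = 74.19 m^2


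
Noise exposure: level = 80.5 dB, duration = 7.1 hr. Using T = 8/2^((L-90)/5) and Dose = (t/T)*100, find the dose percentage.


T_allowed = 8 / 2^((80.5 - 90)/5) = 29.8571 hr
Dose = 7.1 / 29.8571 * 100 = 23.78 %


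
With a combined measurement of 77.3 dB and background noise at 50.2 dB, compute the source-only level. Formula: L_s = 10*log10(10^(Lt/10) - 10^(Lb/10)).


10^(77.3/10) = 5.37032e+07
10^(50.2/10) = 104713
Difference = 5.37032e+07 - 104713 = 5.35985e+07
L_source = 10*log10(5.35985e+07) = 77.292 dB


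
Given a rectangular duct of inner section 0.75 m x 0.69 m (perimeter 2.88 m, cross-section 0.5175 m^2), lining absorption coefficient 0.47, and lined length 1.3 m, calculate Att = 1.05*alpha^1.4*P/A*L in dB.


alpha^1.4 = 0.47^1.4 = 0.347486
Attenuation rate = 1.05 * alpha^1.4 * P / A
= 1.05 * 0.347486 * 2.88 / 0.5175 = 2.03053 dB/m
Total Att = 2.03053 * 1.3 = 2.6397 dB


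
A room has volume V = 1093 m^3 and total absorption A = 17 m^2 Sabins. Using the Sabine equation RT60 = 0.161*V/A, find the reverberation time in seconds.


RT60 = 0.161 * 1093 / 17 = 10.351 s


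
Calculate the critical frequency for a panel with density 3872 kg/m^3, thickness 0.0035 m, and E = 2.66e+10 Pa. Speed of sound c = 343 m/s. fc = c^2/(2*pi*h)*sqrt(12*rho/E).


12*rho/E = 12*3872/2.66e+10 = 1.74677e-06
sqrt(12*rho/E) = sqrt(1.74677e-06) = 0.00132165
c^2/(2*pi*h) = 343^2/(2*pi*0.0035) = 5.34983e+06
fc = 5.34983e+06 * 0.00132165 = 7070.6 Hz


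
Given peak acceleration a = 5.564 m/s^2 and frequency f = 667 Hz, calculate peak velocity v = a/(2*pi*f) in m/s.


omega = 2*pi*f = 2*pi*667 = 4190.88 rad/s
v = a / omega = 5.564 / 4190.88 = 0.0013276 m/s


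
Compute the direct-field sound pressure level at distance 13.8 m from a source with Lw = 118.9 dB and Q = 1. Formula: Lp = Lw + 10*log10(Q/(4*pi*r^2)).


4*pi*r^2 = 4*pi*13.8^2 = 2393.14 m^2
Q / (4*pi*r^2) = 1 / 2393.14 = 0.000417861
Lp = 118.9 + 10*log10(0.000417861) = 85.11 dB


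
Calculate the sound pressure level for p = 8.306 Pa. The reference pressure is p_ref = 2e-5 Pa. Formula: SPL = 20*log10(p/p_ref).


p / p_ref = 8.306 / 2e-5 = 415300
SPL = 20 * log10(415300) = 112.37 dB


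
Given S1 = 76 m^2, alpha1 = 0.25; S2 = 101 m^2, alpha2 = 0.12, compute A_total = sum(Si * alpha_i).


76 * 0.25 = 19
101 * 0.12 = 12.12
A_total = 19 + 12.12 = 31.12 m^2


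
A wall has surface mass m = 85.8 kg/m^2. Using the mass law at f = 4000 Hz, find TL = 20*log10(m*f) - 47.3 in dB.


m * f = 85.8 * 4000 = 343200
20*log10(343200) = 110.711 dB
TL = 110.711 - 47.3 = 63.411 dB


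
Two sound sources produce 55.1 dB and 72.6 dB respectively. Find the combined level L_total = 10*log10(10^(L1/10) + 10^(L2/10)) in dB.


10^(55.1/10) = 323594
10^(72.6/10) = 1.8197e+07
Sum = 323594 + 1.8197e+07 = 1.85206e+07
L_total = 10*log10(1.85206e+07) = 72.677 dB


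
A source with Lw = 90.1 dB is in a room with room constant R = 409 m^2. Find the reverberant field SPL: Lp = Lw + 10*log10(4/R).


4/R = 4/409 = 0.00977995
Lp = 90.1 + 10*log10(0.00977995) = 70.003 dB


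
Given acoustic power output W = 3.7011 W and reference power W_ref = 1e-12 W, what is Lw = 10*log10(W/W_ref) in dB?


W / W_ref = 3.7011 / 1e-12 = 3.7011e+12
Lw = 10 * log10(3.7011e+12) = 125.68 dB


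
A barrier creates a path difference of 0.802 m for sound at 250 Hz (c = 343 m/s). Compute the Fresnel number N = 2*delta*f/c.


N = 2*delta*f/c = 2*delta/lambda, where lambda = c/f
lambda = 343 / 250 = 1.372 m
N = 2 * 0.802 / 1.372 = 1.1691


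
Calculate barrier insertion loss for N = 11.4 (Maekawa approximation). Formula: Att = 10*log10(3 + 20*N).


3 + 20*N = 3 + 20*11.4 = 231
Att = 10*log10(231) = 23.636 dB


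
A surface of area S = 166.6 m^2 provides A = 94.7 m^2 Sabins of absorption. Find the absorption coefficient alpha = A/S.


Absorption coefficient = absorbed power / incident power
alpha = A / S = 94.7 / 166.6 = 0.56843


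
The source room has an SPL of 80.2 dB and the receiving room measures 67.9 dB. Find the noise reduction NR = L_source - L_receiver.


NR = L_source - L_receiver (difference between source and receiving room levels)
NR = 80.2 - 67.9 = 12.3 dB


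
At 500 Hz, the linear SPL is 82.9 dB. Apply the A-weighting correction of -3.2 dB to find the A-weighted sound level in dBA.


A-weighting table: 500 Hz -> -3.2 dB correction
SPL_A = SPL + correction = 82.9 + (-3.2) = 79.7 dBA


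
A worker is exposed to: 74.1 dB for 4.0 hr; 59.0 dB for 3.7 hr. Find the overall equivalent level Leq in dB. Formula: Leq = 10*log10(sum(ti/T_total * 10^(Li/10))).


T_total = 4.0 + 3.7 = 7.7 hr
(4.0/7.7) * 10^(74.1/10) = 1.33527e+07
(3.7/7.7) * 10^(59.0/10) = 381690
Sum = 1.33527e+07 + 381690 = 1.37344e+07
Leq = 10*log10(1.37344e+07) = 71.378 dB


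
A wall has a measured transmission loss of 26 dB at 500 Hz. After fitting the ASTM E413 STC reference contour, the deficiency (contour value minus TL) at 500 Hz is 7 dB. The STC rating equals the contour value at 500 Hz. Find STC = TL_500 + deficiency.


By ASTM E413, STC = value of the fitted reference contour at 500 Hz.
Contour value at 500 Hz = TL_500 + deficiency = 26 + 7 = 33
STC = 33


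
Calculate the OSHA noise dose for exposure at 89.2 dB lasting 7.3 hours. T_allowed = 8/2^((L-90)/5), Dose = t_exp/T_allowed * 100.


T_allowed = 8 / 2^((89.2 - 90)/5) = 8.9383 hr
Dose = 7.3 / 8.9383 * 100 = 81.671 %


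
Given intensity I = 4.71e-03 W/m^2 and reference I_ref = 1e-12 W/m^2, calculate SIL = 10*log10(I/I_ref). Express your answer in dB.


I / I_ref = 4.71e-03 / 1e-12 = 4.71e+09
SIL = 10 * log10(4.71e+09) = 96.73 dB


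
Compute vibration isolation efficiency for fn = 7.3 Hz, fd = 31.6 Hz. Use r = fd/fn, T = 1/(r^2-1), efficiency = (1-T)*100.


r = 31.6 / 7.3 = 4.32877
r^2 - 1 = 4.32877^2 - 1 = 17.7382
T = 1/17.7382 = 0.0563755
Efficiency = (1 - 0.0563755)*100 = 94.362 %


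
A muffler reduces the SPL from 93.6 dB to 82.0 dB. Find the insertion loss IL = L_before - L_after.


Insertion loss = SPL without muffler - SPL with muffler
IL = 93.6 - 82.0 = 11.6 dB


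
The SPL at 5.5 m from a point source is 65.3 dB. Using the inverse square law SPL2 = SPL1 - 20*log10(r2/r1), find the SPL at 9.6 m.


r2/r1 = 9.6/5.5 = 1.74545
Correction = 20*log10(1.74545) = 4.83815 dB
SPL2 = 65.3 - 4.83815 = 60.462 dB


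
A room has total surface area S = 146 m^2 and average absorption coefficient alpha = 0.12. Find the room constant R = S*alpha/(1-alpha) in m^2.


R = 146 * 0.12 / (1 - 0.12) = 19.909 m^2


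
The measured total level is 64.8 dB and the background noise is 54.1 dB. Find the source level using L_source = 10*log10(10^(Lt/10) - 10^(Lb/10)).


10^(64.8/10) = 3.01995e+06
10^(54.1/10) = 257040
Difference = 3.01995e+06 - 257040 = 2.76291e+06
L_source = 10*log10(2.76291e+06) = 64.414 dB


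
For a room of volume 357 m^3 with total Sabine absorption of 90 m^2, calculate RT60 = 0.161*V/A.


RT60 = 0.161 * 357 / 90 = 0.63863 s


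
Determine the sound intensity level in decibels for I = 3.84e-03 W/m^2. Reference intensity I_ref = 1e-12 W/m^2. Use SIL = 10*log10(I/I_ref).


I / I_ref = 3.84e-03 / 1e-12 = 3.84e+09
SIL = 10 * log10(3.84e+09) = 95.843 dB


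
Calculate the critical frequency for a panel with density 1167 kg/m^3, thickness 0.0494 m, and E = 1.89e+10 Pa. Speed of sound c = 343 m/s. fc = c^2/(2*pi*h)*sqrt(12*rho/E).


12*rho/E = 12*1167/1.89e+10 = 7.40952e-07
sqrt(12*rho/E) = sqrt(7.40952e-07) = 0.000860786
c^2/(2*pi*h) = 343^2/(2*pi*0.0494) = 379037
fc = 379037 * 0.000860786 = 326.27 Hz


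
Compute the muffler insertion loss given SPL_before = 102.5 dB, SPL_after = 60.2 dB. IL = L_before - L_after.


Insertion loss = SPL without muffler - SPL with muffler
IL = 102.5 - 60.2 = 42.3 dB


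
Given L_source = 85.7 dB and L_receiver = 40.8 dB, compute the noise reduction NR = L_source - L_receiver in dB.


NR = L_source - L_receiver (difference between source and receiving room levels)
NR = 85.7 - 40.8 = 44.9 dB


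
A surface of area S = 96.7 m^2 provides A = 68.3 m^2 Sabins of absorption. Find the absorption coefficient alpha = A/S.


Absorption coefficient = absorbed power / incident power
alpha = A / S = 68.3 / 96.7 = 0.70631


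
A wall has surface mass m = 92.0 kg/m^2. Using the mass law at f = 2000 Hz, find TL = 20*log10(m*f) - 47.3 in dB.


m * f = 92.0 * 2000 = 184000
20*log10(184000) = 105.296 dB
TL = 105.296 - 47.3 = 57.996 dB


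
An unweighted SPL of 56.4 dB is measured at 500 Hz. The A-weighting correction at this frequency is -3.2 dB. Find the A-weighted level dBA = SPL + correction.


A-weighting table: 500 Hz -> -3.2 dB correction
SPL_A = SPL + correction = 56.4 + (-3.2) = 53.2 dBA


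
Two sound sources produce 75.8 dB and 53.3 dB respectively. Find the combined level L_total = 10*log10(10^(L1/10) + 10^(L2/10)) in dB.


10^(75.8/10) = 3.80189e+07
10^(53.3/10) = 213796
Sum = 3.80189e+07 + 213796 = 3.82327e+07
L_total = 10*log10(3.82327e+07) = 75.824 dB


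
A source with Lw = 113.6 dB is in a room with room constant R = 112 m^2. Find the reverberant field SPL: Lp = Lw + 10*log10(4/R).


4/R = 4/112 = 0.0357143
Lp = 113.6 + 10*log10(0.0357143) = 99.128 dB


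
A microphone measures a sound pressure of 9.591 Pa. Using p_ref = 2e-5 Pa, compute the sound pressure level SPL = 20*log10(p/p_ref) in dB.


p / p_ref = 9.591 / 2e-5 = 479550
SPL = 20 * log10(479550) = 113.62 dB


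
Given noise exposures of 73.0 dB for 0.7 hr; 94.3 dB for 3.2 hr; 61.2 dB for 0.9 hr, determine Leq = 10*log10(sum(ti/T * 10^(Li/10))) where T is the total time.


T_total = 0.7 + 3.2 + 0.9 = 4.8 hr
(0.7/4.8) * 10^(73.0/10) = 2.90976e+06
(3.2/4.8) * 10^(94.3/10) = 1.79436e+09
(0.9/4.8) * 10^(61.2/10) = 247173
Sum = 2.90976e+06 + 1.79436e+09 + 247173 = 1.79752e+09
Leq = 10*log10(1.79752e+09) = 92.547 dB


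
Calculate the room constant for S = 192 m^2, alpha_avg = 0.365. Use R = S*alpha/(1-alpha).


R = 192 * 0.365 / (1 - 0.365) = 110.36 m^2


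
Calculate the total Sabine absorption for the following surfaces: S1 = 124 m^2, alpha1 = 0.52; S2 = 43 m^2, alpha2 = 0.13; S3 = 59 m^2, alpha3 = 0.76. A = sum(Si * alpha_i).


124 * 0.52 = 64.48
43 * 0.13 = 5.59
59 * 0.76 = 44.84
A_total = 64.48 + 5.59 + 44.84 = 114.91 m^2


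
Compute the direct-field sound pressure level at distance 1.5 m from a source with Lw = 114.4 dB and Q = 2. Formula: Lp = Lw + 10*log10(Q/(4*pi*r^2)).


4*pi*r^2 = 4*pi*1.5^2 = 28.2743 m^2
Q / (4*pi*r^2) = 2 / 28.2743 = 0.0707356
Lp = 114.4 + 10*log10(0.0707356) = 102.9 dB


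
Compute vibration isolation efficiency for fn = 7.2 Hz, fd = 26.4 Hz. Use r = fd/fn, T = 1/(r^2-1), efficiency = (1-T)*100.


r = 26.4 / 7.2 = 3.66667
r^2 - 1 = 3.66667^2 - 1 = 12.4445
T = 1/12.4445 = 0.0803568
Efficiency = (1 - 0.0803568)*100 = 91.964 %


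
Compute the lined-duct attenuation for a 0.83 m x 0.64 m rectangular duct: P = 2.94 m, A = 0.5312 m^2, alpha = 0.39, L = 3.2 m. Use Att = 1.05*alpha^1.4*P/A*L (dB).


alpha^1.4 = 0.39^1.4 = 0.267603
Attenuation rate = 1.05 * alpha^1.4 * P / A
= 1.05 * 0.267603 * 2.94 / 0.5312 = 1.55514 dB/m
Total Att = 1.55514 * 3.2 = 4.9764 dB


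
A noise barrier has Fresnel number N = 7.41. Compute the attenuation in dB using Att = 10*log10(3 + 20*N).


3 + 20*N = 3 + 20*7.41 = 151.2
Att = 10*log10(151.2) = 21.796 dB


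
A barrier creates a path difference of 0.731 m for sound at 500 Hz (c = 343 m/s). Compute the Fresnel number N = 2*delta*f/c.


N = 2*delta*f/c = 2*delta/lambda, where lambda = c/f
lambda = 343 / 500 = 0.686 m
N = 2 * 0.731 / 0.686 = 2.1312


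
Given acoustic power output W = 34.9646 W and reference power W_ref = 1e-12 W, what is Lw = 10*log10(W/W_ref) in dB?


W / W_ref = 34.9646 / 1e-12 = 3.49646e+13
Lw = 10 * log10(3.49646e+13) = 135.44 dB


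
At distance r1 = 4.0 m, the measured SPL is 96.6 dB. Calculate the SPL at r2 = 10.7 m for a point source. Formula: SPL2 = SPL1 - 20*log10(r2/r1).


r2/r1 = 10.7/4.0 = 2.675
Correction = 20*log10(2.675) = 8.54648 dB
SPL2 = 96.6 - 8.54648 = 88.054 dB


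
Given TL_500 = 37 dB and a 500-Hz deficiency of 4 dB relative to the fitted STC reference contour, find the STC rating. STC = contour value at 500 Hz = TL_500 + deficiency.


By ASTM E413, STC = value of the fitted reference contour at 500 Hz.
Contour value at 500 Hz = TL_500 + deficiency = 37 + 4 = 41
STC = 41


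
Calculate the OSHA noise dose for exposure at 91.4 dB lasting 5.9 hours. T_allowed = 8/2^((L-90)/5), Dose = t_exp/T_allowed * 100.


T_allowed = 8 / 2^((91.4 - 90)/5) = 6.58873 hr
Dose = 5.9 / 6.58873 * 100 = 89.547 %


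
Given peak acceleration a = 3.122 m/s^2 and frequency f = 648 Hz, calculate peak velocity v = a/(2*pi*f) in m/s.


omega = 2*pi*f = 2*pi*648 = 4071.5 rad/s
v = a / omega = 3.122 / 4071.5 = 0.00076679 m/s


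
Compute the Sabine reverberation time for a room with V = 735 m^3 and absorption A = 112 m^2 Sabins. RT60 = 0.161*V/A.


RT60 = 0.161 * 735 / 112 = 1.0566 s


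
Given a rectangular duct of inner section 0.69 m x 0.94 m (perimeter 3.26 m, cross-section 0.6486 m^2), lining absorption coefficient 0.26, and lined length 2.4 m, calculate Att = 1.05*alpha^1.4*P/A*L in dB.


alpha^1.4 = 0.26^1.4 = 0.151692
Attenuation rate = 1.05 * alpha^1.4 * P / A
= 1.05 * 0.151692 * 3.26 / 0.6486 = 0.800558 dB/m
Total Att = 0.800558 * 2.4 = 1.9213 dB


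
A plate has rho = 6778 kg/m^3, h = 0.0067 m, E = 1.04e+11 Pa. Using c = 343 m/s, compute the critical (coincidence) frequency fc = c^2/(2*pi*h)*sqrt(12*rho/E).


12*rho/E = 12*6778/1.04e+11 = 7.82077e-07
sqrt(12*rho/E) = sqrt(7.82077e-07) = 0.000884351
c^2/(2*pi*h) = 343^2/(2*pi*0.0067) = 2.79469e+06
fc = 2.79469e+06 * 0.000884351 = 2471.5 Hz


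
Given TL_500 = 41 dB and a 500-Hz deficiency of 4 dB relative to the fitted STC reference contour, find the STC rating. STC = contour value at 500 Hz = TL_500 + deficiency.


By ASTM E413, STC = value of the fitted reference contour at 500 Hz.
Contour value at 500 Hz = TL_500 + deficiency = 41 + 4 = 45
STC = 45


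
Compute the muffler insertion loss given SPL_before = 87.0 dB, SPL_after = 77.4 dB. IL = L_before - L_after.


Insertion loss = SPL without muffler - SPL with muffler
IL = 87.0 - 77.4 = 9.6 dB


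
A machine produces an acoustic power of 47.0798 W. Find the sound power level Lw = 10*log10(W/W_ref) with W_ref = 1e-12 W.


W / W_ref = 47.0798 / 1e-12 = 4.70798e+13
Lw = 10 * log10(4.70798e+13) = 136.73 dB


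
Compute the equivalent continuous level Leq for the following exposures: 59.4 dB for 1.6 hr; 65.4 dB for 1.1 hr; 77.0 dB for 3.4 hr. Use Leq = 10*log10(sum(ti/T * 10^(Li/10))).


T_total = 1.6 + 1.1 + 3.4 = 6.1 hr
(1.6/6.1) * 10^(59.4/10) = 228449
(1.1/6.1) * 10^(65.4/10) = 625263
(3.4/6.1) * 10^(77.0/10) = 2.7935e+07
Sum = 228449 + 625263 + 2.7935e+07 = 2.87887e+07
Leq = 10*log10(2.87887e+07) = 74.592 dB


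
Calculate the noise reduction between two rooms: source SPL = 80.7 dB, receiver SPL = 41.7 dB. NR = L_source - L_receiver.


NR = L_source - L_receiver (difference between source and receiving room levels)
NR = 80.7 - 41.7 = 39 dB


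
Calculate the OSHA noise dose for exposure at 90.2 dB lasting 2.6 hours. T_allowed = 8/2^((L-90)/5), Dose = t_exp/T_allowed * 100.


T_allowed = 8 / 2^((90.2 - 90)/5) = 7.78124 hr
Dose = 2.6 / 7.78124 * 100 = 33.414 %


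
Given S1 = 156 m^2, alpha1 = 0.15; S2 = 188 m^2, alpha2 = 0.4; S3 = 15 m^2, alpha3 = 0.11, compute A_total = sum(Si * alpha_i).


156 * 0.15 = 23.4
188 * 0.4 = 75.2
15 * 0.11 = 1.65
A_total = 23.4 + 75.2 + 1.65 = 100.25 m^2


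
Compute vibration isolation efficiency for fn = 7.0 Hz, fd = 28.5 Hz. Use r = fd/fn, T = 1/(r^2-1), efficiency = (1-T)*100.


r = 28.5 / 7.0 = 4.07143
r^2 - 1 = 4.07143^2 - 1 = 15.5765
T = 1/15.5765 = 0.0641993
Efficiency = (1 - 0.0641993)*100 = 93.58 %


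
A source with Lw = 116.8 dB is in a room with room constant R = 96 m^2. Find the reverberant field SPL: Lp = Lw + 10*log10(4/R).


4/R = 4/96 = 0.0416667
Lp = 116.8 + 10*log10(0.0416667) = 103 dB


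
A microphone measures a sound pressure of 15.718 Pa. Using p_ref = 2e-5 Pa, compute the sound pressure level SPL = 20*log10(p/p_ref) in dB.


p / p_ref = 15.718 / 2e-5 = 785900
SPL = 20 * log10(785900) = 117.91 dB


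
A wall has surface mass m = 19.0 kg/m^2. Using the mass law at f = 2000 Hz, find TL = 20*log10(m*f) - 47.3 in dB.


m * f = 19.0 * 2000 = 38000
20*log10(38000) = 91.5957 dB
TL = 91.5957 - 47.3 = 44.296 dB


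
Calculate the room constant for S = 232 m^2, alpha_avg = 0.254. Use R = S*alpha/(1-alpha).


R = 232 * 0.254 / (1 - 0.254) = 78.992 m^2


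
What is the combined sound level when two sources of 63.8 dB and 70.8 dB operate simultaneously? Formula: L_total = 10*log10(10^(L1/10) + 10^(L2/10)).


10^(63.8/10) = 2.39883e+06
10^(70.8/10) = 1.20226e+07
Sum = 2.39883e+06 + 1.20226e+07 = 1.44214e+07
L_total = 10*log10(1.44214e+07) = 71.59 dB


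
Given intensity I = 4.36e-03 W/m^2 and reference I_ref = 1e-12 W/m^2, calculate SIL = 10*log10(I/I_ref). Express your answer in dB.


I / I_ref = 4.36e-03 / 1e-12 = 4.36e+09
SIL = 10 * log10(4.36e+09) = 96.395 dB


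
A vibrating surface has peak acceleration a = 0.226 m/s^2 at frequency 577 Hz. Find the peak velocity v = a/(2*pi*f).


omega = 2*pi*f = 2*pi*577 = 3625.4 rad/s
v = a / omega = 0.226 / 3625.4 = 6.2338e-05 m/s


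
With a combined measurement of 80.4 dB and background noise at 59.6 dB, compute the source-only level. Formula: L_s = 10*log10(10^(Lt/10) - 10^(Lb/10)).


10^(80.4/10) = 1.09648e+08
10^(59.6/10) = 912011
Difference = 1.09648e+08 - 912011 = 1.08736e+08
L_source = 10*log10(1.08736e+08) = 80.364 dB


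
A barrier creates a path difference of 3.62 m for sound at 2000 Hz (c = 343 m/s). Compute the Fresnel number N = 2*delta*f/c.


N = 2*delta*f/c = 2*delta/lambda, where lambda = c/f
lambda = 343 / 2000 = 0.1715 m
N = 2 * 3.62 / 0.1715 = 42.216


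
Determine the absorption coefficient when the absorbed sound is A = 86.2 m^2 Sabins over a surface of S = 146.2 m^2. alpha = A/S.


Absorption coefficient = absorbed power / incident power
alpha = A / S = 86.2 / 146.2 = 0.5896


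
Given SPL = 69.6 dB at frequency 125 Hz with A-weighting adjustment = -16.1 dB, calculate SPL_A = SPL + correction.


A-weighting table: 125 Hz -> -16.1 dB correction
SPL_A = SPL + correction = 69.6 + (-16.1) = 53.5 dBA


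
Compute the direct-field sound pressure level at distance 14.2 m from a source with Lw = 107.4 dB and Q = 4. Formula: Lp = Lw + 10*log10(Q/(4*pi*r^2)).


4*pi*r^2 = 4*pi*14.2^2 = 2533.88 m^2
Q / (4*pi*r^2) = 4 / 2533.88 = 0.00157861
Lp = 107.4 + 10*log10(0.00157861) = 79.383 dB


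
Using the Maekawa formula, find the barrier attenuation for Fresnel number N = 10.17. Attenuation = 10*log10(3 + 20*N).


3 + 20*N = 3 + 20*10.17 = 206.4
Att = 10*log10(206.4) = 23.147 dB


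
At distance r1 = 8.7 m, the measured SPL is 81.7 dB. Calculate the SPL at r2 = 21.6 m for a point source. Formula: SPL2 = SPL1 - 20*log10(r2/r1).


r2/r1 = 21.6/8.7 = 2.48276
Correction = 20*log10(2.48276) = 7.89869 dB
SPL2 = 81.7 - 7.89869 = 73.801 dB


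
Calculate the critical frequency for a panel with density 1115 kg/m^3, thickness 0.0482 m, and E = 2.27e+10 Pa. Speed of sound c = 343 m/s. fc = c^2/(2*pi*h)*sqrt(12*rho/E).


12*rho/E = 12*1115/2.27e+10 = 5.89427e-07
sqrt(12*rho/E) = sqrt(5.89427e-07) = 0.000767741
c^2/(2*pi*h) = 343^2/(2*pi*0.0482) = 388473
fc = 388473 * 0.000767741 = 298.25 Hz


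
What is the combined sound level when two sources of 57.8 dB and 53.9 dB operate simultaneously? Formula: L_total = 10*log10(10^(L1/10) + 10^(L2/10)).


10^(57.8/10) = 602560
10^(53.9/10) = 245471
Sum = 602560 + 245471 = 848031
L_total = 10*log10(848031) = 59.284 dB


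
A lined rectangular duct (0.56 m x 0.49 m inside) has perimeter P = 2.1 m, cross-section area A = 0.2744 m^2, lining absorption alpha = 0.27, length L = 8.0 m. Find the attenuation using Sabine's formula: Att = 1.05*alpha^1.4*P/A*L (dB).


alpha^1.4 = 0.27^1.4 = 0.159922
Attenuation rate = 1.05 * alpha^1.4 * P / A
= 1.05 * 0.159922 * 2.1 / 0.2744 = 1.28509 dB/m
Total Att = 1.28509 * 8.0 = 10.281 dB


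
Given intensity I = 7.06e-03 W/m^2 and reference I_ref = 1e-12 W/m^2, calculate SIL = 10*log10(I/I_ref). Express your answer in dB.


I / I_ref = 7.06e-03 / 1e-12 = 7.06e+09
SIL = 10 * log10(7.06e+09) = 98.488 dB


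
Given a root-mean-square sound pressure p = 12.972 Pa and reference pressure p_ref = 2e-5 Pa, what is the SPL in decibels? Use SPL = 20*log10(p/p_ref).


p / p_ref = 12.972 / 2e-5 = 648600
SPL = 20 * log10(648600) = 116.24 dB


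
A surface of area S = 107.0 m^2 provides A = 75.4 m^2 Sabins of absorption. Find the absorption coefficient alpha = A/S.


Absorption coefficient = absorbed power / incident power
alpha = A / S = 75.4 / 107.0 = 0.70467


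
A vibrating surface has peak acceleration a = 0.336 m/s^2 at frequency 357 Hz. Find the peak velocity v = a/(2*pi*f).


omega = 2*pi*f = 2*pi*357 = 2243.1 rad/s
v = a / omega = 0.336 / 2243.1 = 0.00014979 m/s


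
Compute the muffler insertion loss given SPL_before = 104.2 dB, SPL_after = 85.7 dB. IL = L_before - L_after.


Insertion loss = SPL without muffler - SPL with muffler
IL = 104.2 - 85.7 = 18.5 dB


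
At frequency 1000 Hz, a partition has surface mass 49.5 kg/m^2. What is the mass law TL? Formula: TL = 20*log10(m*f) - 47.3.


m * f = 49.5 * 1000 = 49500
20*log10(49500) = 93.8921 dB
TL = 93.8921 - 47.3 = 46.592 dB


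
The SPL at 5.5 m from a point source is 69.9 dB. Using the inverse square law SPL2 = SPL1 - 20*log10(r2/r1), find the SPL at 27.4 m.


r2/r1 = 27.4/5.5 = 4.98182
Correction = 20*log10(4.98182) = 13.9478 dB
SPL2 = 69.9 - 13.9478 = 55.952 dB


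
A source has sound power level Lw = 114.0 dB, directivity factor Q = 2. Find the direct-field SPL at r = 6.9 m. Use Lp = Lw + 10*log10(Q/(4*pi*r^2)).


4*pi*r^2 = 4*pi*6.9^2 = 598.285 m^2
Q / (4*pi*r^2) = 2 / 598.285 = 0.00334289
Lp = 114.0 + 10*log10(0.00334289) = 89.241 dB


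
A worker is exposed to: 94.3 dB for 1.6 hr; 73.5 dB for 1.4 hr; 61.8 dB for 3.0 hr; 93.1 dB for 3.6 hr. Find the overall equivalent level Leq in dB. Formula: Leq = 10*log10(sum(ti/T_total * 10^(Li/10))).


T_total = 1.6 + 1.4 + 3.0 + 3.6 = 9.6 hr
(1.6/9.6) * 10^(94.3/10) = 4.48589e+08
(1.4/9.6) * 10^(73.5/10) = 3.2648e+06
(3.0/9.6) * 10^(61.8/10) = 472988
(3.6/9.6) * 10^(93.1/10) = 7.65652e+08
Sum = 4.48589e+08 + 3.2648e+06 + 472988 + 7.65652e+08 = 1.21798e+09
Leq = 10*log10(1.21798e+09) = 90.856 dB


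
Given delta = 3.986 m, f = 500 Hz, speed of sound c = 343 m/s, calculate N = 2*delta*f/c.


N = 2*delta*f/c = 2*delta/lambda, where lambda = c/f
lambda = 343 / 500 = 0.686 m
N = 2 * 3.986 / 0.686 = 11.621


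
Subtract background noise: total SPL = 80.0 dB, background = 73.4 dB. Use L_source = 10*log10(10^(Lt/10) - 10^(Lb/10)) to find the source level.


10^(80.0/10) = 1e+08
10^(73.4/10) = 2.18776e+07
Difference = 1e+08 - 2.18776e+07 = 7.81224e+07
L_source = 10*log10(7.81224e+07) = 78.928 dB


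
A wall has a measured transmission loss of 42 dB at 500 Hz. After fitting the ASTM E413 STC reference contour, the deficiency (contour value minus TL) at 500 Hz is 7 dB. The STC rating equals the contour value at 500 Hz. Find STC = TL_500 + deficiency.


By ASTM E413, STC = value of the fitted reference contour at 500 Hz.
Contour value at 500 Hz = TL_500 + deficiency = 42 + 7 = 49
STC = 49


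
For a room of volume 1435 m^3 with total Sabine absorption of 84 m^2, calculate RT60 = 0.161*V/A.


RT60 = 0.161 * 1435 / 84 = 2.7504 s


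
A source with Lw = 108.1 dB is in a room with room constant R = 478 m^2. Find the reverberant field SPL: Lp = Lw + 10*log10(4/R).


4/R = 4/478 = 0.0083682
Lp = 108.1 + 10*log10(0.0083682) = 87.326 dB


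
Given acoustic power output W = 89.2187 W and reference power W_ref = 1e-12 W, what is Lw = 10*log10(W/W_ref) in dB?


W / W_ref = 89.2187 / 1e-12 = 8.92187e+13
Lw = 10 * log10(8.92187e+13) = 139.5 dB


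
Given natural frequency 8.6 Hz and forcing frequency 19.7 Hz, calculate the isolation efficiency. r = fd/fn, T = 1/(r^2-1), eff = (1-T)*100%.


r = 19.7 / 8.6 = 2.2907
r^2 - 1 = 2.2907^2 - 1 = 4.24731
T = 1/4.24731 = 0.235443
Efficiency = (1 - 0.235443)*100 = 76.456 %


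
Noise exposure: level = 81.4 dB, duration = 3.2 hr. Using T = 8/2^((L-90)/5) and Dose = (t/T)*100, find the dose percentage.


T_allowed = 8 / 2^((81.4 - 90)/5) = 26.3549 hr
Dose = 3.2 / 26.3549 * 100 = 12.142 %


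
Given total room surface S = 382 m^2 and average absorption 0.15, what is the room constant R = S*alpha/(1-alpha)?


R = 382 * 0.15 / (1 - 0.15) = 67.412 m^2


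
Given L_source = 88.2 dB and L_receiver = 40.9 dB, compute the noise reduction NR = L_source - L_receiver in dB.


NR = L_source - L_receiver (difference between source and receiving room levels)
NR = 88.2 - 40.9 = 47.3 dB


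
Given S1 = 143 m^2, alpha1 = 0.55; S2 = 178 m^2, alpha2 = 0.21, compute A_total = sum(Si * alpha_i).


143 * 0.55 = 78.65
178 * 0.21 = 37.38
A_total = 78.65 + 37.38 = 116.03 m^2


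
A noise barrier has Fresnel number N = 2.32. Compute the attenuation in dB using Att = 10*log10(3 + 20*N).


3 + 20*N = 3 + 20*2.32 = 49.4
Att = 10*log10(49.4) = 16.937 dB


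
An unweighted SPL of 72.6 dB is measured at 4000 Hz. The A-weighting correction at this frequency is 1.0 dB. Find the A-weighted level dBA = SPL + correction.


A-weighting table: 4000 Hz -> 1.0 dB correction
SPL_A = SPL + correction = 72.6 + (1.0) = 73.6 dBA


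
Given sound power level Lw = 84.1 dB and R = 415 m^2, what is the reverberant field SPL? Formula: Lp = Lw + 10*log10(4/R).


4/R = 4/415 = 0.00963855
Lp = 84.1 + 10*log10(0.00963855) = 63.94 dB


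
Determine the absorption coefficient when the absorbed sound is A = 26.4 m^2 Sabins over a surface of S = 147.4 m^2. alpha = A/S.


Absorption coefficient = absorbed power / incident power
alpha = A / S = 26.4 / 147.4 = 0.1791


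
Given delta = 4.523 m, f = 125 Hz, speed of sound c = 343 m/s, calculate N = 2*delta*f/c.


N = 2*delta*f/c = 2*delta/lambda, where lambda = c/f
lambda = 343 / 125 = 2.744 m
N = 2 * 4.523 / 2.744 = 3.2966


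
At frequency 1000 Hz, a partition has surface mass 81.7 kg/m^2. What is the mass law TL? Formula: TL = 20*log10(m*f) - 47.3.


m * f = 81.7 * 1000 = 81700
20*log10(81700) = 98.2444 dB
TL = 98.2444 - 47.3 = 50.944 dB


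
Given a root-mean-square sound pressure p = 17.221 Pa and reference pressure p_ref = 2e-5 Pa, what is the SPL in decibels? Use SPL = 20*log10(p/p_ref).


p / p_ref = 17.221 / 2e-5 = 861050
SPL = 20 * log10(861050) = 118.7 dB


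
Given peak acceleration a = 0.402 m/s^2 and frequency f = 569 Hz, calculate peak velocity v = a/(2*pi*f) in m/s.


omega = 2*pi*f = 2*pi*569 = 3575.13 rad/s
v = a / omega = 0.402 / 3575.13 = 0.00011244 m/s


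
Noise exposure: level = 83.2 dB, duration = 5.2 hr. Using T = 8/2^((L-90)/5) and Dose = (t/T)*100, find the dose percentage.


T_allowed = 8 / 2^((83.2 - 90)/5) = 20.5348 hr
Dose = 5.2 / 20.5348 * 100 = 25.323 %


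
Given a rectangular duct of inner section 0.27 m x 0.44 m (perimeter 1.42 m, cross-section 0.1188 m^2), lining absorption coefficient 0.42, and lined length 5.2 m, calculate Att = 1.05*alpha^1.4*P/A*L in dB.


alpha^1.4 = 0.42^1.4 = 0.296858
Attenuation rate = 1.05 * alpha^1.4 * P / A
= 1.05 * 0.296858 * 1.42 / 0.1188 = 3.72572 dB/m
Total Att = 3.72572 * 5.2 = 19.374 dB


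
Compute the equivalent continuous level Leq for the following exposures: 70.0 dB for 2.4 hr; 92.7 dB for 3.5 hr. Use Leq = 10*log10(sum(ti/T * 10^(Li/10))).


T_total = 2.4 + 3.5 = 5.9 hr
(2.4/5.9) * 10^(70.0/10) = 4.0678e+06
(3.5/5.9) * 10^(92.7/10) = 1.10463e+09
Sum = 4.0678e+06 + 1.10463e+09 = 1.1087e+09
Leq = 10*log10(1.1087e+09) = 90.448 dB


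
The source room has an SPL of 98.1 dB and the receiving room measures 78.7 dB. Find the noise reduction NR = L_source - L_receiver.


NR = L_source - L_receiver (difference between source and receiving room levels)
NR = 98.1 - 78.7 = 19.4 dB


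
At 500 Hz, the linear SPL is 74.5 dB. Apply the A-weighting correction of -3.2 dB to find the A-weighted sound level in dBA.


A-weighting table: 500 Hz -> -3.2 dB correction
SPL_A = SPL + correction = 74.5 + (-3.2) = 71.3 dBA


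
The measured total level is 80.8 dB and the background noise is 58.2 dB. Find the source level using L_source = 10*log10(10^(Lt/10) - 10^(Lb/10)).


10^(80.8/10) = 1.20226e+08
10^(58.2/10) = 660693
Difference = 1.20226e+08 - 660693 = 1.19565e+08
L_source = 10*log10(1.19565e+08) = 80.776 dB


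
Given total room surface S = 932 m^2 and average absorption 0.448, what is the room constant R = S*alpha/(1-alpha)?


R = 932 * 0.448 / (1 - 0.448) = 756.41 m^2


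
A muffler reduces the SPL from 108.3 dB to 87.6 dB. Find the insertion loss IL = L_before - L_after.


Insertion loss = SPL without muffler - SPL with muffler
IL = 108.3 - 87.6 = 20.7 dB


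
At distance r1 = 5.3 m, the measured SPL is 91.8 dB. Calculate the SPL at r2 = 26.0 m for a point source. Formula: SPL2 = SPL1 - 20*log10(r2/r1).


r2/r1 = 26.0/5.3 = 4.90566
Correction = 20*log10(4.90566) = 13.8139 dB
SPL2 = 91.8 - 13.8139 = 77.986 dB


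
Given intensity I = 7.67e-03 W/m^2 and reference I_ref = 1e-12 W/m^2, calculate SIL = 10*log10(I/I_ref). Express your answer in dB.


I / I_ref = 7.67e-03 / 1e-12 = 7.67e+09
SIL = 10 * log10(7.67e+09) = 98.848 dB


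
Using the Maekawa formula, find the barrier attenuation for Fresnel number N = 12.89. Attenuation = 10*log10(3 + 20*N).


3 + 20*N = 3 + 20*12.89 = 260.8
Att = 10*log10(260.8) = 24.163 dB


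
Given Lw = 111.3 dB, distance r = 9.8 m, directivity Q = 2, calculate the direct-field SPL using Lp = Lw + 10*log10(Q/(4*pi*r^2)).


4*pi*r^2 = 4*pi*9.8^2 = 1206.87 m^2
Q / (4*pi*r^2) = 2 / 1206.87 = 0.00165718
Lp = 111.3 + 10*log10(0.00165718) = 83.494 dB


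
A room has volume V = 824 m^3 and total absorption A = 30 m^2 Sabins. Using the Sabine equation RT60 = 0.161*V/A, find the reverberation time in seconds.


RT60 = 0.161 * 824 / 30 = 4.4221 s


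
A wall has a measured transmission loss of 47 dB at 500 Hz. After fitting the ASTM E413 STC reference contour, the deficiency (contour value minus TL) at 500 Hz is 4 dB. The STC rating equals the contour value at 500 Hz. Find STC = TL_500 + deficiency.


By ASTM E413, STC = value of the fitted reference contour at 500 Hz.
Contour value at 500 Hz = TL_500 + deficiency = 47 + 4 = 51
STC = 51


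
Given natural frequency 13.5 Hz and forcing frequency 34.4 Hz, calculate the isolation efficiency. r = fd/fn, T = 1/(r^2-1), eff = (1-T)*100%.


r = 34.4 / 13.5 = 2.54815
r^2 - 1 = 2.54815^2 - 1 = 5.49307
T = 1/5.49307 = 0.182048
Efficiency = (1 - 0.182048)*100 = 81.795 %


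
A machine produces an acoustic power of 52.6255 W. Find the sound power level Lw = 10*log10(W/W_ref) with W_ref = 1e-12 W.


W / W_ref = 52.6255 / 1e-12 = 5.26255e+13
Lw = 10 * log10(5.26255e+13) = 137.21 dB


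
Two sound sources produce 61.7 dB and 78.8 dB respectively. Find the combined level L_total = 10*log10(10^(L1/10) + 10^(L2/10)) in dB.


10^(61.7/10) = 1.47911e+06
10^(78.8/10) = 7.58578e+07
Sum = 1.47911e+06 + 7.58578e+07 = 7.73369e+07
L_total = 10*log10(7.73369e+07) = 78.884 dB


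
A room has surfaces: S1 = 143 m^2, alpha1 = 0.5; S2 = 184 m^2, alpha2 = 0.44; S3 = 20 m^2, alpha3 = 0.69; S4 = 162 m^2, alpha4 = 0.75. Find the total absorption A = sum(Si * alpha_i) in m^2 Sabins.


143 * 0.5 = 71.5
184 * 0.44 = 80.96
20 * 0.69 = 13.8
162 * 0.75 = 121.5
A_total = 71.5 + 80.96 + 13.8 + 121.5 = 287.76 m^2


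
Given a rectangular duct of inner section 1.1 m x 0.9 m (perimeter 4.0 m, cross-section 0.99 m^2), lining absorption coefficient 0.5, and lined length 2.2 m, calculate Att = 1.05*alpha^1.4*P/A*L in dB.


alpha^1.4 = 0.5^1.4 = 0.378929
Attenuation rate = 1.05 * alpha^1.4 * P / A
= 1.05 * 0.378929 * 4.0 / 0.99 = 1.60758 dB/m
Total Att = 1.60758 * 2.2 = 3.5367 dB


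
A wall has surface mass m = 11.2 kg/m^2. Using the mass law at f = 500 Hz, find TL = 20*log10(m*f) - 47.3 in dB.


m * f = 11.2 * 500 = 5600
20*log10(5600) = 74.9638 dB
TL = 74.9638 - 47.3 = 27.664 dB


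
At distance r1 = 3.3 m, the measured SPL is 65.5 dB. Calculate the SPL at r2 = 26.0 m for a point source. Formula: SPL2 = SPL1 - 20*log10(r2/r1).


r2/r1 = 26.0/3.3 = 7.87879
Correction = 20*log10(7.87879) = 17.9292 dB
SPL2 = 65.5 - 17.9292 = 47.571 dB


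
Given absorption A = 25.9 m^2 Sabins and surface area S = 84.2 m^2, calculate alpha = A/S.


Absorption coefficient = absorbed power / incident power
alpha = A / S = 25.9 / 84.2 = 0.3076


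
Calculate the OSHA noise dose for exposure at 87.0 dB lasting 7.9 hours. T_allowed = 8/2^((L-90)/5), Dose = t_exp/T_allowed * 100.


T_allowed = 8 / 2^((87.0 - 90)/5) = 12.1257 hr
Dose = 7.9 / 12.1257 * 100 = 65.151 %


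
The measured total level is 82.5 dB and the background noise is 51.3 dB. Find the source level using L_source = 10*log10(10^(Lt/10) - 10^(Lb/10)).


10^(82.5/10) = 1.77828e+08
10^(51.3/10) = 134896
Difference = 1.77828e+08 - 134896 = 1.77693e+08
L_source = 10*log10(1.77693e+08) = 82.497 dB


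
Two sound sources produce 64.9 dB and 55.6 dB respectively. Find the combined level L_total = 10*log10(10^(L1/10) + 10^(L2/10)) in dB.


10^(64.9/10) = 3.0903e+06
10^(55.6/10) = 363078
Sum = 3.0903e+06 + 363078 = 3.45338e+06
L_total = 10*log10(3.45338e+06) = 65.382 dB


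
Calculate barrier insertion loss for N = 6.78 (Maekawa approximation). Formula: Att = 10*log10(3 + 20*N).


3 + 20*N = 3 + 20*6.78 = 138.6
Att = 10*log10(138.6) = 21.418 dB


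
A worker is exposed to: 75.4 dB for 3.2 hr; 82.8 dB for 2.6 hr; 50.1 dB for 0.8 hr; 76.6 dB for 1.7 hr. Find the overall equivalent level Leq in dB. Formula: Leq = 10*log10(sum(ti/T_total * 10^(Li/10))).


T_total = 3.2 + 2.6 + 0.8 + 1.7 = 8.3 hr
(3.2/8.3) * 10^(75.4/10) = 1.33682e+07
(2.6/8.3) * 10^(82.8/10) = 5.96891e+07
(0.8/8.3) * 10^(50.1/10) = 9863.06
(1.7/8.3) * 10^(76.6/10) = 9.36205e+06
Sum = 1.33682e+07 + 5.96891e+07 + 9863.06 + 9.36205e+06 = 8.24292e+07
Leq = 10*log10(8.24292e+07) = 79.161 dB


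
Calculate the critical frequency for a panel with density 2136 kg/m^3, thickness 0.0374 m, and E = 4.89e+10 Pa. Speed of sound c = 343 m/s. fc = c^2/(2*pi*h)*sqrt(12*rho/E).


12*rho/E = 12*2136/4.89e+10 = 5.24172e-07
sqrt(12*rho/E) = sqrt(5.24172e-07) = 0.000723997
c^2/(2*pi*h) = 343^2/(2*pi*0.0374) = 500653
fc = 500653 * 0.000723997 = 362.47 Hz


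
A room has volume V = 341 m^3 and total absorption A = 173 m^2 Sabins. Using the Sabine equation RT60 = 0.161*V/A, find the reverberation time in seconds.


RT60 = 0.161 * 341 / 173 = 0.31735 s


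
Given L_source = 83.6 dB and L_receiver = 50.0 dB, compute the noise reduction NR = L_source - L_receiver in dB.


NR = L_source - L_receiver (difference between source and receiving room levels)
NR = 83.6 - 50.0 = 33.6 dB
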